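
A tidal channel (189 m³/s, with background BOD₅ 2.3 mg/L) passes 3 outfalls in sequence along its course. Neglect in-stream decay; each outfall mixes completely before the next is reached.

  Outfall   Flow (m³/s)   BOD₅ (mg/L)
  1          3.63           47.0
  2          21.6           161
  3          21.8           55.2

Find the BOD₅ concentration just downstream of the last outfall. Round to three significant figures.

22.4 mg/L

Below outfall 1: Q → 192.6 m³/s, C = (189.0·2.300 + 3.630·47.00)/192.6 = 3.142 mg/L.
Below outfall 2: Q → 214.2 m³/s, C = (192.6·3.142 + 21.60·161.0)/214.2 = 19.06 mg/L.
Below outfall 3: Q → 236.0 m³/s, C = (214.2·19.06 + 21.80·55.20)/236.0 = 22.40 mg/L.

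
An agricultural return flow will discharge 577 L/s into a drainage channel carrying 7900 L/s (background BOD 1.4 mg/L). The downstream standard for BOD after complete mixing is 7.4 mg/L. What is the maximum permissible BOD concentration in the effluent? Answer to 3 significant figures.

89.5 mg/L

At the limit, (Qr·Cr + Qe·Cₑ)/(Qr + Qe) = 7.4:
Cₑ = (8477·7.4 − 7900·1.400) / 577.0 = 89.55 mg/L.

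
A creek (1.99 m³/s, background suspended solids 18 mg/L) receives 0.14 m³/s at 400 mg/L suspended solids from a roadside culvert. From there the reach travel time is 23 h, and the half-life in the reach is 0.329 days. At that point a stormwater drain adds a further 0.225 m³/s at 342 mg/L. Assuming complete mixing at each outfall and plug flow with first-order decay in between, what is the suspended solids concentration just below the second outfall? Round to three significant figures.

Conservation of mass: C = (1.990·18.00 + 0.1400·400.0) / 2.130 = 91.82/2.130 = 43.11 mg/L; combined flow 2.130 m³/s.
Half-life 0.329 d → k = ln 2 / 0.329 = 2.107 d⁻¹.
First-order decay: C = 43.11·exp(−k·t) = 43.11·0.1328 = 5.724 mg/L.
Second outfall: C = (2.130·5.724 + 0.2250·342.0)/2.355 = 37.85 mg/L.

37.9 mg/L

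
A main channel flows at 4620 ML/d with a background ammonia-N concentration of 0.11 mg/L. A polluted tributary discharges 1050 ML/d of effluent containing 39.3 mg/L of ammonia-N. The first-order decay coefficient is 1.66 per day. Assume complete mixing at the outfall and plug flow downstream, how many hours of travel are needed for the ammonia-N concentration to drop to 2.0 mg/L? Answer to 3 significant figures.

18.9 h

Conservation of mass: C = (4620·0.1100 + 1050·39.30) / 5670 = 41770/5670 = 7.367 mg/L.
7.367·exp(−k·t) = 2.0 → t = ln(7.367/2.0)/k = 67870 s = 18.85 h.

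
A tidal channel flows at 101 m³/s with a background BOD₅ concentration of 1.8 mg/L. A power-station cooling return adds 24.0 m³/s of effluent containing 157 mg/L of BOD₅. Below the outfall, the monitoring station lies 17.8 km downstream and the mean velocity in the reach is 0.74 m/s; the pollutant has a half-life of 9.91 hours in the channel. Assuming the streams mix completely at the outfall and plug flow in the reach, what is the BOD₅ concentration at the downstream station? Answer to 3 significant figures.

Flow-weighted average: C = (101.0·1.800 + 24.00·157.0) / 125.0 = 3950/125.0 = 31.60 mg/L.
Travel time t = 17.8·1000 / 0.74 = 24050 s = 6.682 h.
Half-life 9.91 h → k = ln 2 / 9.91 = 0.06994 h⁻¹ = 1.679 d⁻¹.
After decay, C = 31.60 × e^(−kt) = 31.60 × 0.6267 = 19.80 mg/L.

19.8 mg/L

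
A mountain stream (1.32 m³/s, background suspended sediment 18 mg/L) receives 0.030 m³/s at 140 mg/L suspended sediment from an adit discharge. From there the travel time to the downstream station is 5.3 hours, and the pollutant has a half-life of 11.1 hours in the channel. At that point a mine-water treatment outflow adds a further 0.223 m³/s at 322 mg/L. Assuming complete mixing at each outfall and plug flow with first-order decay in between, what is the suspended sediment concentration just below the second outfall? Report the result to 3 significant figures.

58.4 mg/L

After mixing, C = (1.320·18.00 + 0.03000·140.0) / 1.350 = 27.96/1.350 = 20.71 mg/L; combined flow 1.350 m³/s.
Half-life 11.1 h → k = ln 2 / 11.1 = 0.06245 h⁻¹ = 1.499 d⁻¹.
After decay, C = 20.71 × e^(−kt) = 20.71 × 0.7182 = 14.88 mg/L.
At the second outfall, C = (1.350·14.88 + 0.2230·322.0) / (1.350 + 0.2230) = 58.42 mg/L.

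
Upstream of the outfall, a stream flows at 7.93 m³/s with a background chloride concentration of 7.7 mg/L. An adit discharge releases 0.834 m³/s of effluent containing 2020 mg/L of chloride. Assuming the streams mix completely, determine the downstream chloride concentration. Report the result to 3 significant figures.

199 mg/L

Conservation of mass: C = (7.930·7.700 + 0.8340·2020) / 8.764 = 1746/8.764 = 199.2 mg/L.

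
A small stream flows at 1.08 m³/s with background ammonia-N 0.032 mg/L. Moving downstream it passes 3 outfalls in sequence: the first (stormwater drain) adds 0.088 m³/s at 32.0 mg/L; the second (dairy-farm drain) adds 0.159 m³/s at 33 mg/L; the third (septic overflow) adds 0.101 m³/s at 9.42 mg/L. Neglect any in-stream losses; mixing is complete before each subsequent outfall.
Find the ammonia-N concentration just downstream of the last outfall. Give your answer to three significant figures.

6.34 mg/L

Below outfall 1: Q → 1.168 m³/s, C = (1.080·0.03200 + 0.08800·32.00)/1.168 = 2.441 mg/L.
Below outfall 2: Q → 1.327 m³/s, C = (1.168·2.441 + 0.1590·33.00)/1.327 = 6.102 mg/L.
Below outfall 3: Q → 1.428 m³/s, C = (1.327·6.102 + 0.1010·9.420)/1.428 = 6.337 mg/L.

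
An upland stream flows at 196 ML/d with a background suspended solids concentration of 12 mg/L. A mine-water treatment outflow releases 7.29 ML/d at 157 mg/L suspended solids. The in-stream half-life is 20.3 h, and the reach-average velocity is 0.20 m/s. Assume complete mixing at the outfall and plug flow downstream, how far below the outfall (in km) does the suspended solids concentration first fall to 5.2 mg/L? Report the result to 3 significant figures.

25.2 km

After mixing, C = (196.0·12.00 + 7.290·157.0) / 203.3 = 3497/203.3 = 17.20 mg/L.
Half-life 20.3 h → k = ln 2 / 20.3 = 0.03415 h⁻¹ = 0.8195 d⁻¹.
Set 17.20·exp(−k·t) = 5.2 → t = ln(17.20/5.2)/k = 126100 s = 35.03 h.
Distance = v·t = 0.20·126100 = 25220 m = 25.22 km.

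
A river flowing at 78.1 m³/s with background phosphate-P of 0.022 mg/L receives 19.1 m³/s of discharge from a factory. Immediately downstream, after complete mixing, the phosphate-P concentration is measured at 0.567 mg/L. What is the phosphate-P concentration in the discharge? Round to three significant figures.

2.80 mg/L

Mass balance: 78.10·0.02200 + 19.10·Cₑ = 97.20·0.5670
→ Cₑ = (97.20·0.5670 − 78.10·0.02200) / 19.10 = 2.796 mg/L.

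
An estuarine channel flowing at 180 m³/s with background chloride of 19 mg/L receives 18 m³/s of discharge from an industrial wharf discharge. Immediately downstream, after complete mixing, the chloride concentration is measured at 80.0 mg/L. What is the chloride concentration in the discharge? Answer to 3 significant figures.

Mass balance: 180.0·19.00 + 18.00·Cₑ = 198.0·80.00
→ Cₑ = (198.0·80.00 − 180.0·19.00) / 18.00 = 690.0 mg/L.

690 mg/L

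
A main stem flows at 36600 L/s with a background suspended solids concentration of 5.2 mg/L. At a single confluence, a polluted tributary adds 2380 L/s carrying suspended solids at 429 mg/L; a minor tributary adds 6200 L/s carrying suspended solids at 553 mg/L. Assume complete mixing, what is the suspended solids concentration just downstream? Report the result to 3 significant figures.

Mass balance: C = (36600·5.200 + 2380·429.0 + 6200·553.0) / 45180 = 4640000/45180 = 102.7 mg/L.

103 mg/L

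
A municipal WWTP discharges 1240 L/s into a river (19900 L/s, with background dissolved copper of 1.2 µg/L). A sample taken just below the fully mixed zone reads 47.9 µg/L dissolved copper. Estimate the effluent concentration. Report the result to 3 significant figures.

797 µg/L

Mass balance: 19900·1.200 + 1240·Cₑ = 21140·47.90
→ Cₑ = (21140·47.90 − 19900·1.200) / 1240 = 797.4 µg/L.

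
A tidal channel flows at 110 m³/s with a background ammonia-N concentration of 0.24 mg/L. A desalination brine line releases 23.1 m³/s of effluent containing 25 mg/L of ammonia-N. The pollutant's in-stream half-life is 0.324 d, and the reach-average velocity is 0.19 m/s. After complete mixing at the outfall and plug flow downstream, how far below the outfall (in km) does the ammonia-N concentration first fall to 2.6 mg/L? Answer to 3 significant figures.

4.27 km

After mixing, C = (110.0·0.2400 + 23.10·25.00) / 133.1 = 603.9/133.1 = 4.537 mg/L.
Half-life 0.324 d → k = ln 2 / 0.324 = 2.139 d⁻¹.
Set 4.537·exp(−k·t) = 2.6 → t = ln(4.537/2.6)/k = 22490 s = 6.246 h.
Distance = v·t = 0.19·22490 = 4273 m = 4.273 km.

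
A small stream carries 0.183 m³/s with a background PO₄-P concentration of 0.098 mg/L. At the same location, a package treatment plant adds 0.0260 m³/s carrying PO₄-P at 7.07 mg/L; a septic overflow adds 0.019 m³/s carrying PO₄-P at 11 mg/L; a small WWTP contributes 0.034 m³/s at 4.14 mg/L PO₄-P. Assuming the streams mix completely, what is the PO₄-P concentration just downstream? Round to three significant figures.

Mixed concentration C = ΣQC/ΣQ = (0.1830·0.09800 + 0.02600·7.070 + 0.01900·11.00 + 0.03400·4.140) / 0.2620 = 0.5515/0.2620 = 2.105 mg/L.

2.11 mg/L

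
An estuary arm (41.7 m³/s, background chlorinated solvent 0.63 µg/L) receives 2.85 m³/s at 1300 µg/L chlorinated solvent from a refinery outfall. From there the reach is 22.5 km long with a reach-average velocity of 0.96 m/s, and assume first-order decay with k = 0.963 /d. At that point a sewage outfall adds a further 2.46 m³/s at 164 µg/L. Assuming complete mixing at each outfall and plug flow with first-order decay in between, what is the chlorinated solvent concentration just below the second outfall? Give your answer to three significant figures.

Flow-weighted average: C = (41.70·0.6300 + 2.850·1300) / 44.55 = 3731/44.55 = 83.75 µg/L; combined flow 44.55 m³/s.
Travel time t = 22.5·1000 / 0.96 = 23440 s = 6.510 h.
Decay over the reach: 83.75·exp(−kt) = 83.75·0.7701 = 64.50 µg/L.
Second outfall: C = (44.55·64.50 + 2.460·164.0)/47.01 = 69.71 µg/L.

69.7 µg/L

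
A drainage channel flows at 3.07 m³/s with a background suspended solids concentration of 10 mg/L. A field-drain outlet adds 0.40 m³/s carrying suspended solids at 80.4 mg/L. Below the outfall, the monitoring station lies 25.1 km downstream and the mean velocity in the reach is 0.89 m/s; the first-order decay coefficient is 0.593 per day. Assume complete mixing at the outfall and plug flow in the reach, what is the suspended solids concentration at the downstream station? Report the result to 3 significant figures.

Mixed concentration C = ΣQC/ΣQ = (3.070·10.00 + 0.4000·80.40) / 3.470 = 62.86/3.470 = 18.12 mg/L.
Travel time t = 25.1·1000 / 0.89 = 28200 s = 7.834 h.
Applying C = C₀e^(−kt): 18.12 × 0.8240 = 14.93 mg/L.

14.9 mg/L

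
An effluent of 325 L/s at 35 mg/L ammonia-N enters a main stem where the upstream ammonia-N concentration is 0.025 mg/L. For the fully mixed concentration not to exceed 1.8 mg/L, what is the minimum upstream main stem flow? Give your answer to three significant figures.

6080 L/s

Set C_mix = 1.8: (Q·0.02500 + 325.0·35.00) / (Q + 325.0) = 1.8
→ Q = 325.0·(35.00 − 1.8)/(1.8 − 0.02500) = 6079 L/s.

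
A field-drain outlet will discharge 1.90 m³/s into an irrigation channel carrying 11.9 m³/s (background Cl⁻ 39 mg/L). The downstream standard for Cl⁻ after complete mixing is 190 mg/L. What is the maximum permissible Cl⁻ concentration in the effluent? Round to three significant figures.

At the limit, (Qr·Cr + Qe·Cₑ)/(Qr + Qe) = 190:
Cₑ = (13.80·190 − 11.90·39.00) / 1.900 = 1136 mg/L.

1140 mg/L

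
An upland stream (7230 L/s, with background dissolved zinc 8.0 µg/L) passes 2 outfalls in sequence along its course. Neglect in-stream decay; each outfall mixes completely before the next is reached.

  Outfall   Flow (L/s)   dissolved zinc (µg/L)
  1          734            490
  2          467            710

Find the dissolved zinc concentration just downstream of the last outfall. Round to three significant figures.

88.8 µg/L

After outfall 1: Q = 7230 + 734.0 = 7964 L/s; C = (7230·8.000 + 734.0·490.0)/7964 = 52.42 µg/L.
After outfall 2: Q = 7964 + 467.0 = 8431 L/s; C = (7964·52.42 + 467.0·710.0)/8431 = 88.85 µg/L.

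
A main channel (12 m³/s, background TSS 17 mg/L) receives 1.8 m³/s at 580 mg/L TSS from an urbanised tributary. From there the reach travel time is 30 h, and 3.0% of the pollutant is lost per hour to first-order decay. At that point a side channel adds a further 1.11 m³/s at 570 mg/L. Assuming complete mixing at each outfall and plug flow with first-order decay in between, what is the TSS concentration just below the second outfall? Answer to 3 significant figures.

76.0 mg/L

Flow-weighted average: C = (12.00·17.00 + 1.800·580.0) / 13.80 = 1248/13.80 = 90.43 mg/L; combined flow 13.80 m³/s.
3.0%/h lost → k = −ln(1 − 0.03) = 0.03046 h⁻¹.
Decay over the reach: 90.43·exp(−kt) = 90.43·0.4010 = 36.26 mg/L.
Second outfall: C = (13.80·36.26 + 1.110·570.0)/14.91 = 76.00 mg/L.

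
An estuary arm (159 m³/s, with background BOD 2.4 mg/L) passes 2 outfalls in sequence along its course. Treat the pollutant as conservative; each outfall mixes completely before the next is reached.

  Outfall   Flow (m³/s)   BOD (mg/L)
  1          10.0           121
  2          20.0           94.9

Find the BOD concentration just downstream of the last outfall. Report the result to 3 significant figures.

18.5 mg/L

Below outfall 1: Q → 169.0 m³/s, C = (159.0·2.400 + 10.00·121.0)/169.0 = 9.418 mg/L.
Below outfall 2: Q → 189.0 m³/s, C = (169.0·9.418 + 20.00·94.90)/189.0 = 18.46 mg/L.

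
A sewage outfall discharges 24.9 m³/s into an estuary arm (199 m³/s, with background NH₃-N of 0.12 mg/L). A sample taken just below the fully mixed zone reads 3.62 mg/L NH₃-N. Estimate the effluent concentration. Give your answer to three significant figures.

Mass balance: 199.0·0.1200 + 24.90·Cₑ = 223.9·3.620
→ Cₑ = (223.9·3.620 − 199.0·0.1200) / 24.90 = 31.59 mg/L.

31.6 mg/L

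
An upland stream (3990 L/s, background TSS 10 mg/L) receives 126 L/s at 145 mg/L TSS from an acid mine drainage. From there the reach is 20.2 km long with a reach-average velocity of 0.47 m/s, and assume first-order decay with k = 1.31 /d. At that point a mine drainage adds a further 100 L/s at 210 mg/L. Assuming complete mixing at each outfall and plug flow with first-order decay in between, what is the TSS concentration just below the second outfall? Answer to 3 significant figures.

Mixed concentration C = ΣQC/ΣQ = (3990·10.00 + 126.0·145.0) / 4116 = 58170/4116 = 14.13 mg/L; combined flow 4116 L/s.
Travel time t = 20.2·1000 / 0.47 = 42980 s = 11.94 h.
First-order decay: C = 14.13·exp(−k·t) = 14.13·0.5212 = 7.366 mg/L.
Second outfall: C = (4116·7.366 + 100.0·210.0)/4216 = 12.17 mg/L.

12.2 mg/L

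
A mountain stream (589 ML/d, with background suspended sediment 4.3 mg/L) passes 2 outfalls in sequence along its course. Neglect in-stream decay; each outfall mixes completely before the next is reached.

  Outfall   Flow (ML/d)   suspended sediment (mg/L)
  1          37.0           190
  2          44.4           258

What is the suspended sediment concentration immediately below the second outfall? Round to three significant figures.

31.4 mg/L

After outfall 1: Q = 589.0 + 37.00 = 626.0 ML/d; C = (589.0·4.300 + 37.00·190.0)/626.0 = 15.28 mg/L.
After outfall 2: Q = 626.0 + 44.40 = 670.4 ML/d; C = (626.0·15.28 + 44.40·258.0)/670.4 = 31.35 mg/L.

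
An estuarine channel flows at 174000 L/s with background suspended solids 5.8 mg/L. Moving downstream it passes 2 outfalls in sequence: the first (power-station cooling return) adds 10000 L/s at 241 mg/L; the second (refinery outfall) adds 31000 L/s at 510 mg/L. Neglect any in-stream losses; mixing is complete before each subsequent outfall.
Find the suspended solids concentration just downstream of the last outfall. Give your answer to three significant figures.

89.4 mg/L

Below outfall 1: Q → 184000 L/s, C = (174000·5.800 + 10000·241.0)/184000 = 18.58 mg/L.
Below outfall 2: Q → 215000 L/s, C = (184000·18.58 + 31000·510.0)/215000 = 89.44 mg/L.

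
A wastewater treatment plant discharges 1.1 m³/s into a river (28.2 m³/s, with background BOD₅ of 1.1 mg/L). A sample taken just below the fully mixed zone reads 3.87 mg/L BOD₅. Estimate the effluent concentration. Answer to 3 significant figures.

Mass balance: 28.20·1.100 + 1.100·Cₑ = 29.30·3.870
→ Cₑ = (29.30·3.870 − 28.20·1.100) / 1.100 = 74.88 mg/L.

74.9 mg/L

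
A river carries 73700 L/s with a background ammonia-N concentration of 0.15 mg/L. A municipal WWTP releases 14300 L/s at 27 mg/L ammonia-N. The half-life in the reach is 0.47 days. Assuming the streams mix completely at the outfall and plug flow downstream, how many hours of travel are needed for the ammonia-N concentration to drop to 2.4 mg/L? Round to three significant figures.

10.3 h

Conservation of mass: C = (73700·0.1500 + 14300·27.00) / 88000 = 397200/88000 = 4.513 mg/L.
Half-life 0.47 d → k = ln 2 / 0.47 = 1.475 d⁻¹.
4.513·exp(−k·t) = 2.4 → t = ln(4.513/2.4)/k = 37000 s = 10.28 h.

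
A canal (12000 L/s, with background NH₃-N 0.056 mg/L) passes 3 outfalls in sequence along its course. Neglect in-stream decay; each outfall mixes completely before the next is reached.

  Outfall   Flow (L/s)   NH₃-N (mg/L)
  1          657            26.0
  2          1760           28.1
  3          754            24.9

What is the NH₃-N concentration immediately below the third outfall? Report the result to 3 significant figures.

Outfall 1: combined Q = 12660 L/s; C = (12000·0.05600 + 657.0·26.00)/12660 = 1.403 mg/L.
Outfall 2: combined Q = 14420 L/s; C = (12660·1.403 + 1760·28.10)/14420 = 4.662 mg/L.
Outfall 3: combined Q = 15170 L/s; C = (14420·4.662 + 754.0·24.90)/15170 = 5.668 mg/L.

5.67 mg/L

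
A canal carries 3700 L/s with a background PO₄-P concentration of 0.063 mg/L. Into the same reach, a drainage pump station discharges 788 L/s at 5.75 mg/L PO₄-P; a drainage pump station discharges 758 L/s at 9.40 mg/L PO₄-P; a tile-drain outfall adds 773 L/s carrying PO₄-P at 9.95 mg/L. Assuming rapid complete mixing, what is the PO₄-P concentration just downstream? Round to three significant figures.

3.25 mg/L

Mass balance: C = (3700·0.06300 + 788.0·5.750 + 758.0·9.400 + 773.0·9.950) / 6019 = 19580/6019 = 3.253 mg/L.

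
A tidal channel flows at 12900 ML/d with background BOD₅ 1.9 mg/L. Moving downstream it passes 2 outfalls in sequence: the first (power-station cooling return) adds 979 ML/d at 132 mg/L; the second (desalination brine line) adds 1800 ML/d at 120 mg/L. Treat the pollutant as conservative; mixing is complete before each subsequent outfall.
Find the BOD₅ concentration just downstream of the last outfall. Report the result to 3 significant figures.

Outfall 1: combined Q = 13880 ML/d; C = (12900·1.900 + 979.0·132.0)/13880 = 11.08 mg/L.
Outfall 2: combined Q = 15680 ML/d; C = (13880·11.08 + 1800·120.0)/15680 = 23.58 mg/L.

23.6 mg/L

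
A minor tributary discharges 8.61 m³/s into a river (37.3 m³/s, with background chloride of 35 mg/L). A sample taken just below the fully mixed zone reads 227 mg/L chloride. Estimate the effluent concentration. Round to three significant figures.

Mass balance: 37.30·35.00 + 8.610·Cₑ = 45.91·227.0
→ Cₑ = (45.91·227.0 − 37.30·35.00) / 8.610 = 1059 mg/L.

1060 mg/L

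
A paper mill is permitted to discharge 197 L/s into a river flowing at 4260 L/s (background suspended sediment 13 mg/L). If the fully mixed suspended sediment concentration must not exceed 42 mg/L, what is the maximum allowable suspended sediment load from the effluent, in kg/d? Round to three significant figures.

11400 kg/d

Mass balance at the limit: 4260·13.00 + 197.0·Cₑ = 4457·42 → Cₑ = 669.1 mg/L.
197.0 L/s = 0.1970 m³/s. Load = 0.1970 m³/s × 669.1 g/m³ × 86 400 s/d = 11390 kg/d.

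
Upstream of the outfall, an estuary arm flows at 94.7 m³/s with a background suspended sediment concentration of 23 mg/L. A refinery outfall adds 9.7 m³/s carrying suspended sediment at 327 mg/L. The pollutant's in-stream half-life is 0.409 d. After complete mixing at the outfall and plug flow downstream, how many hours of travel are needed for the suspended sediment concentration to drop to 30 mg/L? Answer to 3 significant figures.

Conservation of mass: C = (94.70·23.00 + 9.700·327.0) / 104.4 = 5350/104.4 = 51.25 mg/L.
Half-life 0.409 d → k = ln 2 / 0.409 = 1.695 d⁻¹.
51.25·exp(−k·t) = 30 → t = ln(51.25/30)/k = 27300 s = 7.582 h.

7.58 h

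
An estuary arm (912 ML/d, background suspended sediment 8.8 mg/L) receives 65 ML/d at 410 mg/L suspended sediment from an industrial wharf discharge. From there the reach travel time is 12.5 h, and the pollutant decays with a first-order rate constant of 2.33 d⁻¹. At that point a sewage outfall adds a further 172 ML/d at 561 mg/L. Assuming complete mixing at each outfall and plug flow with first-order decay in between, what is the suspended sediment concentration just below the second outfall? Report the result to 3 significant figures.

92.9 mg/L

Mass balance: C = (912.0·8.800 + 65.00·410.0) / 977.0 = 34680/977.0 = 35.49 mg/L; combined flow 977.0 ML/d.
First-order decay: C = 35.49·exp(−k·t) = 35.49·0.2971 = 10.55 mg/L.
At the second outfall, C = (977.0·10.55 + 172.0·561.0) / (977.0 + 172.0) = 92.95 mg/L.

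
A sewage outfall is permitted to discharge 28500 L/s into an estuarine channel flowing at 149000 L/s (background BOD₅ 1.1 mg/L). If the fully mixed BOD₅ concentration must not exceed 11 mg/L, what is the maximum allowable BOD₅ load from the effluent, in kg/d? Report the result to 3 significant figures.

Mass balance at the limit: 149000·1.100 + 28500·Cₑ = 177500·11 → Cₑ = 62.76 mg/L.
28500 L/s = 28.50 m³/s. Load = 28.50 m³/s × 62.76 g/m³ × 86 400 s/d = 154500 kg/d.

155000 kg/d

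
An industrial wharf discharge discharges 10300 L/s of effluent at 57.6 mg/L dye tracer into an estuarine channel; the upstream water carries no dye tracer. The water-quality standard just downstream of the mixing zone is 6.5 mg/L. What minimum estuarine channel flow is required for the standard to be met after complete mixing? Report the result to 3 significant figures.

81000 L/s

Set C_mix = 6.5: (Q·0 + 10300·57.60) / (Q + 10300) = 6.5
→ Q = 10300·(57.60 − 6.5)/(6.5 − 0) = 80970 L/s.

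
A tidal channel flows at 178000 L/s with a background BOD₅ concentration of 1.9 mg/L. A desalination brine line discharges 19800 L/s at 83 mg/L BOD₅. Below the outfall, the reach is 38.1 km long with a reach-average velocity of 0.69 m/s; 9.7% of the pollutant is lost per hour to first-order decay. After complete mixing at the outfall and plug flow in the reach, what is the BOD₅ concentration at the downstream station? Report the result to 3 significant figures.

2.09 mg/L

Flow-weighted average: C = (178000·1.900 + 19800·83.00) / 197800 = 1982000/197800 = 10.02 mg/L.
Travel time t = 38.1·1000 / 0.69 = 55220 s = 15.34 h.
9.7%/h lost → k = −ln(1 − 0.097) = 0.1020 h⁻¹.
First-order decay: C = 10.02·exp(−k·t) = 10.02·0.2091 = 2.095 mg/L.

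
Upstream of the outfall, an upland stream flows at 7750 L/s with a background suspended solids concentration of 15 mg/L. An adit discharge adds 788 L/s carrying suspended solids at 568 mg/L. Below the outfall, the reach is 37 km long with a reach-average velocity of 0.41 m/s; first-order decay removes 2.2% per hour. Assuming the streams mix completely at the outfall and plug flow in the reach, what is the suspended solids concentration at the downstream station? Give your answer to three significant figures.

37.8 mg/L

Flow-weighted average: C = (7750·15.00 + 788.0·568.0) / 8538 = 563800/8538 = 66.04 mg/L.
Travel time t = 37·1000 / 0.41 = 90240 s = 25.07 h.
2.2%/h lost → k = −ln(1 − 0.022) = 0.02225 h⁻¹.
After decay, C = 66.04 × e^(−kt) = 66.04 × 0.5726 = 37.81 mg/L.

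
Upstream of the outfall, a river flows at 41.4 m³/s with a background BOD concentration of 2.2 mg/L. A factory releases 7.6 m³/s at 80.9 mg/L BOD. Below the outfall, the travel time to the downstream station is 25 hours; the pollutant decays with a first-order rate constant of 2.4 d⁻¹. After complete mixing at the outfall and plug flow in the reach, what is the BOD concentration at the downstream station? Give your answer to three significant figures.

1.18 mg/L

Mixed concentration C = ΣQC/ΣQ = (41.40·2.200 + 7.600·80.90) / 49.00 = 705.9/49.00 = 14.41 mg/L.
Applying C = C₀e^(−kt): 14.41 × 0.08208 = 1.183 mg/L.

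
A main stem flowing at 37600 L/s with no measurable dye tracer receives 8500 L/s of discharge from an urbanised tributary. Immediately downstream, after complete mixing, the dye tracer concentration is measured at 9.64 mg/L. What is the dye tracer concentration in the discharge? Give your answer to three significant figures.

52.3 mg/L

Mass balance: 37600·0 + 8500·Cₑ = 46100·9.640
→ Cₑ = (46100·9.640 − 37600·0) / 8500 = 52.28 mg/L.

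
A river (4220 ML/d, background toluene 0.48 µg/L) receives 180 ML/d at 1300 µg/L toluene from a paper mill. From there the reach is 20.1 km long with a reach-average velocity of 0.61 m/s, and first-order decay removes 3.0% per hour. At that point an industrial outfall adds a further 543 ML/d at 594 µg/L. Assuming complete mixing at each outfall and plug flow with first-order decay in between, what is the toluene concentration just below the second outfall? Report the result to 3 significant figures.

101 µg/L

Mass balance: C = (4220·0.4800 + 180.0·1300) / 4400 = 236000/4400 = 53.64 µg/L; combined flow 4400 ML/d.
Travel time t = 20.1·1000 / 0.61 = 32950 s = 9.153 h.
3.0%/h lost → k = −ln(1 − 0.03) = 0.03046 h⁻¹.
First-order decay: C = 53.64·exp(−k·t) = 53.64·0.7567 = 40.59 µg/L.
Second outfall: C = (4400·40.59 + 543.0·594.0)/4943 = 101.4 µg/L.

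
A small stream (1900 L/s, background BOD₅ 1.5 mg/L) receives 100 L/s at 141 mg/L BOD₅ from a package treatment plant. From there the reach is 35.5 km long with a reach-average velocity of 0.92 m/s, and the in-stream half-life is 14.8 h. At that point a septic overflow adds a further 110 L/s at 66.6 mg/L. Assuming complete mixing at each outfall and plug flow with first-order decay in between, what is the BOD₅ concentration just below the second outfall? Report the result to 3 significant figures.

Mass balance: C = (1900·1.500 + 100.0·141.0) / 2000 = 16950/2000 = 8.475 mg/L; combined flow 2000 L/s.
Travel time t = 35.5·1000 / 0.92 = 38590 s = 10.72 h.
Half-life 14.8 h → k = ln 2 / 14.8 = 0.04683 h⁻¹ = 1.124 d⁻¹.
After decay, C = 8.475 × e^(−kt) = 8.475 × 0.6053 = 5.130 mg/L.
At the second outfall, C = (2000·5.130 + 110.0·66.60) / (2000 + 110.0) = 8.335 mg/L.

8.33 mg/L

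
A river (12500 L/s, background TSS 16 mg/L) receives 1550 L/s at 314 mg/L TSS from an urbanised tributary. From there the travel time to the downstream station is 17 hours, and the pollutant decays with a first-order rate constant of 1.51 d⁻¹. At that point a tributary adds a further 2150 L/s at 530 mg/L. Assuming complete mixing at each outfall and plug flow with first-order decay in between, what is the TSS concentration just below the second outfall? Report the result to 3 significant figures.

84.9 mg/L

Mass balance: C = (12500·16.00 + 1550·314.0) / 14050 = 686700/14050 = 48.88 mg/L; combined flow 14050 L/s.
Decay over the reach: 48.88·exp(−kt) = 48.88·0.3432 = 16.77 mg/L.
Second outfall: C = (14050·16.77 + 2150·530.0)/16200 = 84.89 mg/L.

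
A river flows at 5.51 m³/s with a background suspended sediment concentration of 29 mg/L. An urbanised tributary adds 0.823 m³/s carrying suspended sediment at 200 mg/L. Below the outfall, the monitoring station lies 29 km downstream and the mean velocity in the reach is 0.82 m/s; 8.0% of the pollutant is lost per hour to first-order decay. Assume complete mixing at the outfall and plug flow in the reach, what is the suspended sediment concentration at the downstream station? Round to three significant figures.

22.6 mg/L

After mixing, C = (5.510·29.00 + 0.8230·200.0) / 6.333 = 324.4/6.333 = 51.22 mg/L.
Travel time t = 29·1000 / 0.82 = 35370 s = 9.824 h.
8.0%/h lost → k = −ln(1 − 0.08) = 0.08338 h⁻¹.
Decay over the reach: 51.22·exp(−kt) = 51.22·0.4408 = 22.58 mg/L.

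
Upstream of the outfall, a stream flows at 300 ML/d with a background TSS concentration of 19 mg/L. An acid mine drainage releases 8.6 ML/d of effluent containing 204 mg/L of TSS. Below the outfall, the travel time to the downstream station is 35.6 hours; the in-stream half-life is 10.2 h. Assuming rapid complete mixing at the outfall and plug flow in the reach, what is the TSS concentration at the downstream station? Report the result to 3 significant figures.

2.15 mg/L

After mixing, C = (300.0·19.00 + 8.600·204.0) / 308.6 = 7454/308.6 = 24.16 mg/L.
Half-life 10.2 h → k = ln 2 / 10.2 = 0.06796 h⁻¹ = 1.631 d⁻¹.
Applying C = C₀e^(−kt): 24.16 × 0.08899 = 2.150 mg/L.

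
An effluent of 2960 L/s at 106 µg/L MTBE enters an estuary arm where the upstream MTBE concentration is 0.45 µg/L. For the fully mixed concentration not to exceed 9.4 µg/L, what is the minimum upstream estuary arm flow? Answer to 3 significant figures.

Set C_mix = 9.4: (Q·0.4500 + 2960·106.0) / (Q + 2960) = 9.4
→ Q = 2960·(106.0 − 9.4)/(9.4 − 0.4500) = 31950 L/s.

31900 L/s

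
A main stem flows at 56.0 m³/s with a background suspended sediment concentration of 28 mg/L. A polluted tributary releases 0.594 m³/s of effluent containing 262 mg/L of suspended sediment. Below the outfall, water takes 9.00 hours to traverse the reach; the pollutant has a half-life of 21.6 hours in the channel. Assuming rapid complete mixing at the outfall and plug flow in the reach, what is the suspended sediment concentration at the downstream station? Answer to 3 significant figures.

22.8 mg/L

Mixed concentration C = ΣQC/ΣQ = (56.00·28.00 + 0.5940·262.0) / 56.59 = 1724/56.59 = 30.46 mg/L.
Half-life 21.6 h → k = ln 2 / 21.6 = 0.03209 h⁻¹ = 0.7702 d⁻¹.
Decay over the reach: 30.46·exp(−kt) = 30.46·0.7492 = 22.82 mg/L.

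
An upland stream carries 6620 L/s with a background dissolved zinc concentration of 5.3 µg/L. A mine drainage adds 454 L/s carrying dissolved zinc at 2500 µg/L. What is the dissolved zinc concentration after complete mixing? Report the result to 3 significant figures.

165 µg/L

After mixing, C = (6620·5.300 + 454.0·2500) / 7074 = 1170000/7074 = 165.4 µg/L.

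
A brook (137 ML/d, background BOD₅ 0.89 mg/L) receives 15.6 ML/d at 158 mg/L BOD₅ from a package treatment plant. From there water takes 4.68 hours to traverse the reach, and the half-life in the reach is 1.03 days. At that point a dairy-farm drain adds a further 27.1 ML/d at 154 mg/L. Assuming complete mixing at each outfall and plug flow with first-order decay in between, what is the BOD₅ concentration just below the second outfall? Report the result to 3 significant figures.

35.8 mg/L

After mixing, C = (137.0·0.8900 + 15.60·158.0) / 152.6 = 2587/152.6 = 16.95 mg/L; combined flow 152.6 ML/d.
Half-life 1.03 d → k = ln 2 / 1.03 = 0.6730 d⁻¹.
After decay, C = 16.95 × e^(−kt) = 16.95 × 0.8770 = 14.87 mg/L.
At the second outfall, C = (152.6·14.87 + 27.10·154.0) / (152.6 + 27.10) = 35.85 mg/L.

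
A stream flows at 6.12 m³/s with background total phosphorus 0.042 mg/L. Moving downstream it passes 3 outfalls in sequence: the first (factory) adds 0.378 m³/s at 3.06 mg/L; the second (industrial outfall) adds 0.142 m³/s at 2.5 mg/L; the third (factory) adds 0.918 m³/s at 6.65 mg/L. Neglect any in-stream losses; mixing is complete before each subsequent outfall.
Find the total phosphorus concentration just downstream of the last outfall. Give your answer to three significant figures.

Outfall 1: combined Q = 6.498 m³/s; C = (6.120·0.04200 + 0.3780·3.060)/6.498 = 0.2176 mg/L.
Outfall 2: combined Q = 6.640 m³/s; C = (6.498·0.2176 + 0.1420·2.500)/6.640 = 0.2664 mg/L.
Outfall 3: combined Q = 7.558 m³/s; C = (6.640·0.2664 + 0.9180·6.650)/7.558 = 1.042 mg/L.

1.04 mg/L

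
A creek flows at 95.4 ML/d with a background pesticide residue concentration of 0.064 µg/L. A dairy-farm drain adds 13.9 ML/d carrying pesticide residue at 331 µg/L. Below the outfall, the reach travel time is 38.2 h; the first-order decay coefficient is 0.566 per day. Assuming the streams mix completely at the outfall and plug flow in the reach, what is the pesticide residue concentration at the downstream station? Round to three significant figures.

17.1 µg/L

Flow-weighted average: C = (95.40·0.06400 + 13.90·331.0) / 109.3 = 4607/109.3 = 42.15 µg/L.
First-order decay: C = 42.15·exp(−k·t) = 42.15·0.4062 = 17.12 µg/L.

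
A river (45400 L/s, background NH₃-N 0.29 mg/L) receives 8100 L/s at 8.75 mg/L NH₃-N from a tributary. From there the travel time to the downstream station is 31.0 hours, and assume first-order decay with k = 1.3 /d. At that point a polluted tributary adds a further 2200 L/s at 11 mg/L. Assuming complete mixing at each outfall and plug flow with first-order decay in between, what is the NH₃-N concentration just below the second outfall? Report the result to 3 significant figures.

Mixed concentration C = ΣQC/ΣQ = (45400·0.2900 + 8100·8.750) / 53500 = 84040/53500 = 1.571 mg/L; combined flow 53500 L/s.
Applying C = C₀e^(−kt): 1.571 × 0.1865 = 0.2930 mg/L.
Second outfall: C = (53500·0.2930 + 2200·11.00)/55700 = 0.7159 mg/L.

0.716 mg/L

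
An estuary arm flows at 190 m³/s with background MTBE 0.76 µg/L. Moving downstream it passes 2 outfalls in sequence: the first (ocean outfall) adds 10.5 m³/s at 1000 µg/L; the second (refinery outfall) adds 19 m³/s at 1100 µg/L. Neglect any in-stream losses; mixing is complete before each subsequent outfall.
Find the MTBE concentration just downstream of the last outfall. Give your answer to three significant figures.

Below outfall 1: Q → 200.5 m³/s, C = (190.0·0.7600 + 10.50·1000)/200.5 = 53.09 µg/L.
Below outfall 2: Q → 219.5 m³/s, C = (200.5·53.09 + 19.00·1100)/219.5 = 143.7 µg/L.

144 µg/L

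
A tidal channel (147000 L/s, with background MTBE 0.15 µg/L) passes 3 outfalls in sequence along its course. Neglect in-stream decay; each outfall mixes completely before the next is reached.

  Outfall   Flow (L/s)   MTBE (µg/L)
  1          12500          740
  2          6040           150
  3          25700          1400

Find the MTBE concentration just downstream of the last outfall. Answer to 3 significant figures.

241 µg/L

Below outfall 1: Q → 159500 L/s, C = (147000·0.1500 + 12500·740.0)/159500 = 58.13 µg/L.
Below outfall 2: Q → 165500 L/s, C = (159500·58.13 + 6040·150.0)/165500 = 61.48 µg/L.
Below outfall 3: Q → 191200 L/s, C = (165500·61.48 + 25700·1400)/191200 = 241.4 µg/L.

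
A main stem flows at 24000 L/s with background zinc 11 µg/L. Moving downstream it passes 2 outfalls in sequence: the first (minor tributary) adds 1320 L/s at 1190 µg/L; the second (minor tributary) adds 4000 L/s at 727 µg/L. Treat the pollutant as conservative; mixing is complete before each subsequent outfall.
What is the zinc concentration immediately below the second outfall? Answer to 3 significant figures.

Below outfall 1: Q → 25320 L/s, C = (24000·11.00 + 1320·1190)/25320 = 72.46 µg/L.
Below outfall 2: Q → 29320 L/s, C = (25320·72.46 + 4000·727.0)/29320 = 161.8 µg/L.

162 µg/L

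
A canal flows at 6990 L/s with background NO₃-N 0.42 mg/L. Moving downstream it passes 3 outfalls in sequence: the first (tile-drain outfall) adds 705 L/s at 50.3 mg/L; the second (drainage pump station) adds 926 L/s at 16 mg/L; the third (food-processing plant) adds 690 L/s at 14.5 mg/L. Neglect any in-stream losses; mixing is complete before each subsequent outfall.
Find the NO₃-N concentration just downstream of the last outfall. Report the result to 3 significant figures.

After outfall 1: Q = 6990 + 705.0 = 7695 L/s; C = (6990·0.4200 + 705.0·50.30)/7695 = 4.990 mg/L.
After outfall 2: Q = 7695 + 926.0 = 8621 L/s; C = (7695·4.990 + 926.0·16.00)/8621 = 6.173 mg/L.
After outfall 3: Q = 8621 + 690.0 = 9311 L/s; C = (8621·6.173 + 690.0·14.50)/9311 = 6.790 mg/L.

6.79 mg/L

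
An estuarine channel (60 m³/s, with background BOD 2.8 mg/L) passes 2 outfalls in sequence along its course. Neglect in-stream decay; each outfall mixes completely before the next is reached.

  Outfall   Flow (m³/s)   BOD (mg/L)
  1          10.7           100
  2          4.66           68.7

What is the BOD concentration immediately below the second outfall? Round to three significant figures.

20.7 mg/L

Outfall 1: combined Q = 70.70 m³/s; C = (60.00·2.800 + 10.70·100.0)/70.70 = 17.51 mg/L.
Outfall 2: combined Q = 75.36 m³/s; C = (70.70·17.51 + 4.660·68.70)/75.36 = 20.68 mg/L.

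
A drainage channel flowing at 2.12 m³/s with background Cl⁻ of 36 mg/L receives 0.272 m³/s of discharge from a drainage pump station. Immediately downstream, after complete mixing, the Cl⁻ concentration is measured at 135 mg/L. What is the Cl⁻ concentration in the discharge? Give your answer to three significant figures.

907 mg/L

Mass balance: 2.120·36.00 + 0.2720·Cₑ = 2.392·135.0
→ Cₑ = (2.392·135.0 − 2.120·36.00) / 0.2720 = 906.6 mg/L.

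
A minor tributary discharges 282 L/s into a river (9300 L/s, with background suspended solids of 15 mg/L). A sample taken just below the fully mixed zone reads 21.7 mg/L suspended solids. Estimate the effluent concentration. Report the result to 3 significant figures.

243 mg/L

Mass balance: 9300·15.00 + 282.0·Cₑ = 9582·21.70
→ Cₑ = (9582·21.70 − 9300·15.00) / 282.0 = 242.7 mg/L.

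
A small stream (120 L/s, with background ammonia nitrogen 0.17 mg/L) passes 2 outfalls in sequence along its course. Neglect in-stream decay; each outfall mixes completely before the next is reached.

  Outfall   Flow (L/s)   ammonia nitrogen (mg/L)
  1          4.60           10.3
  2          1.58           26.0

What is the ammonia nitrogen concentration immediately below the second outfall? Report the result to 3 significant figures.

0.863 mg/L

Below outfall 1: Q → 124.6 L/s, C = (120.0·0.1700 + 4.600·10.30)/124.6 = 0.5440 mg/L.
Below outfall 2: Q → 126.2 L/s, C = (124.6·0.5440 + 1.580·26.00)/126.2 = 0.8627 mg/L.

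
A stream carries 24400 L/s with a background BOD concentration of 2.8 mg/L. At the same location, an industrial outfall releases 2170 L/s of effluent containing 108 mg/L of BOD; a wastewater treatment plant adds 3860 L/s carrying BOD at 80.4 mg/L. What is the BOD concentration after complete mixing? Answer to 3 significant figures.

Mixed concentration C = ΣQC/ΣQ = (24400·2.800 + 2170·108.0 + 3860·80.40) / 30430 = 613000/30430 = 20.15 mg/L.

20.1 mg/L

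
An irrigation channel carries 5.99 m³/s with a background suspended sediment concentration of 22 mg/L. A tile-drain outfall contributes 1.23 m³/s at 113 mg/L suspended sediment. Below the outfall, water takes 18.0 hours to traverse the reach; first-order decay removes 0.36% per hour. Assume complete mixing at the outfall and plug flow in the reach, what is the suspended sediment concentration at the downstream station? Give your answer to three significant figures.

35.1 mg/L

After mixing, C = (5.990·22.00 + 1.230·113.0) / 7.220 = 270.8/7.220 = 37.50 mg/L.
0.36%/h lost → k = −ln(1 − 0.0036) = 0.003606 h⁻¹.
Decay over the reach: 37.50·exp(−kt) = 37.50·0.9371 = 35.15 mg/L.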